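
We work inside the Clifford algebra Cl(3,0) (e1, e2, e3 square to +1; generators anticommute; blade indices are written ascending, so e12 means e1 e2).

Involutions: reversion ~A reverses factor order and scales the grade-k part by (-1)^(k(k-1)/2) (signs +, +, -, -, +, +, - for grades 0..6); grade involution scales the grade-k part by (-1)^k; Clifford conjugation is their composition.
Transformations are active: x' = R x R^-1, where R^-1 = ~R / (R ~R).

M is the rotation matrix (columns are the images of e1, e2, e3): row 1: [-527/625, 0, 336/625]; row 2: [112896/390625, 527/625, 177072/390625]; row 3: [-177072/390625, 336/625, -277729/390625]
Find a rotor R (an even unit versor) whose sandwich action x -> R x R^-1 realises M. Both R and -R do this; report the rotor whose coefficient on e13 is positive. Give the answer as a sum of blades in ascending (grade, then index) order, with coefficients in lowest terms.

Method: write R = a + b12*e12 + b13*e13 + b23*e23 with a^2 + b12^2 + b13^2 + b23^2 = 1 (so R^-1 = ~R). Expanding the columns R e_j ~R gives tr M = 4a^2 - 1 and, from the antisymmetric part, M21 - M12 = -4a*b12, M13 - M31 = 4a*b13, M32 - M23 = -4a*b23.
Here tr M = -277729/390625, so a^2 = (1 + tr M)/4 = 28224/390625 and a = ±168/625. Taking a = 168/625: M21 - M12 = 112896/390625, M13 - M31 = 387072/390625, M32 - M23 = 32928/390625, giving b12 = -168/625, b13 = 576/625, b23 = -49/625, i.e. R = 168/625 - 168/625*e12 + 576/625*e13 - 49/625*e23.
Its e13 coefficient is already positive.
Answer: 168/625 - 168/625*e12 + 576/625*e13 - 49/625*e23. Uniqueness: Spin(3) -> SO(3) maps R and -R to the same rotation of trace -277729/390625; fixing the sign of the e13 coefficient removes the ambiguity.


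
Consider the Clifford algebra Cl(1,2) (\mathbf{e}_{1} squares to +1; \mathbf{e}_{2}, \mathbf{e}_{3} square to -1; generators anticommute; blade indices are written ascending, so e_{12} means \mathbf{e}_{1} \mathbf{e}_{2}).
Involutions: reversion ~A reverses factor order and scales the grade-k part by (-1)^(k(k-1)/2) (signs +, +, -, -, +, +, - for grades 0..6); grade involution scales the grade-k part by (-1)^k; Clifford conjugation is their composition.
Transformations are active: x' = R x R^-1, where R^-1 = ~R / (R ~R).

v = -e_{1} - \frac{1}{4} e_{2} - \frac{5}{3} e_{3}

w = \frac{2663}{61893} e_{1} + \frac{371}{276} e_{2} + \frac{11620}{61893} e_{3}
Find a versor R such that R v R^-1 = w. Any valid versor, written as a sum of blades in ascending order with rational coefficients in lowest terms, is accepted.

Reasoning: v^2 = w^2 = -\frac{265}{144} since conjugation preserves the quadratic form; R = v + w = -\frac{59230}{61893} e_{1} + \frac{151}{138} e_{2} - \frac{91535}{61893} e_{3} is then valid when invertible, keeping its own part and reversing (v - w)/2.
Answer: -\frac{59230}{61893} e_{1} + \frac{151}{138} e_{2} - \frac{91535}{61893} e_{3}


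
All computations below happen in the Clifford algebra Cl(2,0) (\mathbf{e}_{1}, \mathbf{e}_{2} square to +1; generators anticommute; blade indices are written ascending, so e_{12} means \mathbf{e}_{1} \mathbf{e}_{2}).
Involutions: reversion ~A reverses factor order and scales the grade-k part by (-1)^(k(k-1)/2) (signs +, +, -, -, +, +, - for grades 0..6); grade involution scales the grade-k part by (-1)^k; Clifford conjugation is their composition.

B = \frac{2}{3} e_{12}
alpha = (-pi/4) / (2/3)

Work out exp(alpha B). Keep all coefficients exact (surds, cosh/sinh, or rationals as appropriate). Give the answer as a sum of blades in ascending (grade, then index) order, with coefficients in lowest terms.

B^2 = (\frac{2}{3})^2*(e_{12})^2 = \frac{4}{9}*(-1) = -\frac{4}{9} (a basis 2-blade squares to minus the product of its generators' squares).
B^2 = -\frac{4}{9} — since the square is negative, the closed form is circular: l = \frac{2}{3}, alpha*l = - \frac{\pi}{4}, so exp(alpha B) = cos(- \frac{\pi}{4}) + (sin(- \frac{\pi}{4})/(\frac{2}{3}))*B = \frac{\sqrt{2}}{2} + (- \frac{3 \sqrt{2}}{4})*B.
Answer: \frac{\sqrt{2}}{2} - \frac{\sqrt{2}}{2} e_{12}


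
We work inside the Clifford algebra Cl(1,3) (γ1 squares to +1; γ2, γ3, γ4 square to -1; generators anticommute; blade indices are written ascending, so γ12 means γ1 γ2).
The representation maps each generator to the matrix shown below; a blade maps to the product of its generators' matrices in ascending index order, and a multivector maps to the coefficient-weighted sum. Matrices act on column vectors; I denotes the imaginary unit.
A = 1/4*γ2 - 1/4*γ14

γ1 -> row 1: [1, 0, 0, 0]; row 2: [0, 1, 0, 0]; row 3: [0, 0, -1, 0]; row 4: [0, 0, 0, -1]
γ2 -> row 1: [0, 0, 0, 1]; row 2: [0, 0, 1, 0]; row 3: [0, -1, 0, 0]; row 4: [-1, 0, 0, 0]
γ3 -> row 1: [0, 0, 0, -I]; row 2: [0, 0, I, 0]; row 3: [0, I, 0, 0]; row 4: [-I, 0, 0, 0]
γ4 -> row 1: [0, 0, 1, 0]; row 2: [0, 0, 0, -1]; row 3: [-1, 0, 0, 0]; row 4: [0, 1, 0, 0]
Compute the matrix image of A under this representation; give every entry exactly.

Bivector images (products of the table entries): rho(γ14) = rho(γ1)rho(γ4) = row 1: [0, 0, 1, 0]; row 2: [0, 0, 0, -1]; row 3: [1, 0, 0, 0]; row 4: [0, -1, 0, 0].
M = (1/4)*rho(γ2) + (-1/4)*rho(γ14), summed entrywise:
Answer: row 1: [0, 0, -1/4, 1/4]; row 2: [0, 0, 1/4, 1/4]; row 3: [-1/4, -1/4, 0, 0]; row 4: [-1/4, 1/4, 0, 0]


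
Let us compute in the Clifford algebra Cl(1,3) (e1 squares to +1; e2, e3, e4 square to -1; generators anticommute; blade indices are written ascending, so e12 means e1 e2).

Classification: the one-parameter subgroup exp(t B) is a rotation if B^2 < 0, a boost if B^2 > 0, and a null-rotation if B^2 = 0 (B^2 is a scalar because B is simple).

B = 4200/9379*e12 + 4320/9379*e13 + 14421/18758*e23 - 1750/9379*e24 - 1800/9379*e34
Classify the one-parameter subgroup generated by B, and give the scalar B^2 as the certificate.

B^2 term by term: the squares give (4200/9379)^2*(e12)^2 + (4320/9379)^2*(e13)^2 + (14421/18758)^2*(e23)^2 + (-1750/9379)^2*(e24)^2 + (-1800/9379)^2*(e34)^2 = 17640000/87965641*(+1) + 18662400/87965641*(+1) + 207965241/351862564*(-1) + 3062500/87965641*(-1) + 3240000/87965641*(-1) = -1/4 (each basis 2-blade squares to minus the product of its generators' squares); cross terms between blades sharing an index anticommute and cancel; the commuting (index-disjoint) pairs give grade-4 terms 2*c*c'*(blade product), which cancel blade by blade — e1234: -15120000/87965641 + 15120000/87965641 = 0 — confirming B is simple. So B^2 = -1/4.
Answer: rotation, certificate B^2 = -1/4. Because -1/4 is invariant under every versor sandwich, the classification follows from its sign alone.


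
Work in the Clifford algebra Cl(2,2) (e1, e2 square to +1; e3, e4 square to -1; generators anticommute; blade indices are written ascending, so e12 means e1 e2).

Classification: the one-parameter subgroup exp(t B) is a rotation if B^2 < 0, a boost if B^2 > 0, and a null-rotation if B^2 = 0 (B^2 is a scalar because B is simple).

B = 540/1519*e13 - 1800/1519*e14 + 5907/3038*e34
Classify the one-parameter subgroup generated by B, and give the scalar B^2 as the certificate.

B^2 term by term: the squares give (540/1519)^2*(e13)^2 + (-1800/1519)^2*(e14)^2 + (5907/3038)^2*(e34)^2 = 291600/2307361*(+1) + 3240000/2307361*(+1) + 34892649/9229444*(-1) = -9/4 (each basis 2-blade squares to minus the product of its generators' squares); cross terms between blades sharing an index anticommute and cancel. So B^2 = -9/4.
Answer: rotation, certificate B^2 = -9/4. One invariant decides it: the square -9/4 survives every conjugation, and its sign is exactly the classification.


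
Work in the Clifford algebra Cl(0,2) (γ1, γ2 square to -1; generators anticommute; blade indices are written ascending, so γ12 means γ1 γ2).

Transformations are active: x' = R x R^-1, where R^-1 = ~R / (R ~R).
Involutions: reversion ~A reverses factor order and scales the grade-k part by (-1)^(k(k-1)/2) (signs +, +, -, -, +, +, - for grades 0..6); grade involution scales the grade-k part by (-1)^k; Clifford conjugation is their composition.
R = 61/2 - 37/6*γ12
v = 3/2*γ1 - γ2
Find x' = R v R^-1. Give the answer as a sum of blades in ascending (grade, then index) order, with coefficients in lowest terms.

~R = 61/2 + 37/6*γ12, and R ~R = 17429/18, so R^-1 = ~R / (17429/18).
R v = 475/12*γ1 - 159/4*γ2
Answer: 17319/17429*γ1 - 52433/34858*γ2


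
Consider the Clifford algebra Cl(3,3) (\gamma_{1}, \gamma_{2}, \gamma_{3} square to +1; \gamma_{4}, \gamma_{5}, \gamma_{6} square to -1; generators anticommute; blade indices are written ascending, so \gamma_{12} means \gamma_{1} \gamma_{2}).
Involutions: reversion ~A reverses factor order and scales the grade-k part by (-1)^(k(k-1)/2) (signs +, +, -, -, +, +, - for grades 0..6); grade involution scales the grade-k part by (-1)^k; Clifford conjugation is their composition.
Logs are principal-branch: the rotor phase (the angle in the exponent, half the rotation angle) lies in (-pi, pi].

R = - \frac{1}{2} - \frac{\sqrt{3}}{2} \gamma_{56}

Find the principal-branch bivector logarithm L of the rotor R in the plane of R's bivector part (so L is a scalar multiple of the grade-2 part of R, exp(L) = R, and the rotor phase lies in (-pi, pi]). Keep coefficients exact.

The scalar part of R is - \frac{1}{2}, which fixes the principal-branch rotor phase; the unit plane is then the bivector part divided by the sine of that phase, and L is that plane scaled by the phase.
Concretely: cos(phase) = - \frac{1}{2} gives phase = ±\frac{2 \pi}{3}, and since phase/sin(phase) is even the sign is immaterial: L = (phase/sin(phase)) * <R>_2 = (\frac{4 \sqrt{3} \pi}{9}) * <R>_2.
Answer: - \frac{2 \pi}{3} \gamma_{56}


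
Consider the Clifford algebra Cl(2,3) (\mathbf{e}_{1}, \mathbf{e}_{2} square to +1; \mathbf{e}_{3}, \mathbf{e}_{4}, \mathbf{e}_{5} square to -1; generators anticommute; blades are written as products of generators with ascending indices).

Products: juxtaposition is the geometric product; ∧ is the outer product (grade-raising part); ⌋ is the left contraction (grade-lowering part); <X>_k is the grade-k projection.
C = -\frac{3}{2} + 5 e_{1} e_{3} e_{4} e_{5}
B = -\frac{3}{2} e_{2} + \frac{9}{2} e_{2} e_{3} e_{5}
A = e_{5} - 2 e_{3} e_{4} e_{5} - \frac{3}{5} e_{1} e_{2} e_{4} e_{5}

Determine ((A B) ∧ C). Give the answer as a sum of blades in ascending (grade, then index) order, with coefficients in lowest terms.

step 1: -\frac{9}{2} e_{2} e_{3} + 9 e_{2} e_{4} + \frac{3}{2} e_{2} e_{5} + \frac{27}{10} e_{1} e_{3} e_{4} + \frac{9}{10} e_{1} e_{4} e_{5} - 3 e_{2} e_{3} e_{4} e_{5}
step 2: \frac{27}{4} e_{2} e_{3} - \frac{27}{2} e_{2} e_{4} - \frac{9}{4} e_{2} e_{5} - \frac{81}{20} e_{1} e_{3} e_{4} - \frac{27}{20} e_{1} e_{4} e_{5} + \frac{9}{2} e_{2} e_{3} e_{4} e_{5}
Answer: \frac{27}{4} e_{2} e_{3} - \frac{27}{2} e_{2} e_{4} - \frac{9}{4} e_{2} e_{5} - \frac{81}{20} e_{1} e_{3} e_{4} - \frac{27}{20} e_{1} e_{4} e_{5} + \frac{9}{2} e_{2} e_{3} e_{4} e_{5}


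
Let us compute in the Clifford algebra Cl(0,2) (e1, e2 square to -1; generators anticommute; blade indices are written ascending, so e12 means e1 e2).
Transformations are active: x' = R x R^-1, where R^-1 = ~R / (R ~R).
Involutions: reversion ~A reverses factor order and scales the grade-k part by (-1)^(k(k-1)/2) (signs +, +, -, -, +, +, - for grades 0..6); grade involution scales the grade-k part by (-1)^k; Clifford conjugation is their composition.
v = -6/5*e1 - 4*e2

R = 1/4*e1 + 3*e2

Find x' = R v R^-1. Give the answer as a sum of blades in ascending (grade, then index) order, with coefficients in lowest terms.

~R = 1/4*e1 + 3*e2, and R ~R = -145/16, so R^-1 = ~R / (-145/16).
R v = 123/10 + 13/5*e12
Answer: 378/725*e1 - 3004/725*e2


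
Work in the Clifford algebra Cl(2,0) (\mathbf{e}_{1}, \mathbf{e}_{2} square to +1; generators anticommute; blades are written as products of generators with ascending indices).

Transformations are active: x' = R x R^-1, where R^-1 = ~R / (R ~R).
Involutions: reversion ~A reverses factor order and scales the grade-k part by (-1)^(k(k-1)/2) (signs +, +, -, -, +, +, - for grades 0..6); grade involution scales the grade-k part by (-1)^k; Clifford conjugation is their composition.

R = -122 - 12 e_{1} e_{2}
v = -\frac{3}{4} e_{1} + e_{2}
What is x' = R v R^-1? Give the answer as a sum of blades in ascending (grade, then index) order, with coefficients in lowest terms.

~R = -122 + 12 e_{1} e_{2}, and R ~R = 15028, so R^-1 = ~R / (15028).
R v = \frac{159}{2} e_{1} - 131 e_{2}
Answer: -\frac{8127}{15028} e_{1} + \frac{4234}{3757} e_{2}


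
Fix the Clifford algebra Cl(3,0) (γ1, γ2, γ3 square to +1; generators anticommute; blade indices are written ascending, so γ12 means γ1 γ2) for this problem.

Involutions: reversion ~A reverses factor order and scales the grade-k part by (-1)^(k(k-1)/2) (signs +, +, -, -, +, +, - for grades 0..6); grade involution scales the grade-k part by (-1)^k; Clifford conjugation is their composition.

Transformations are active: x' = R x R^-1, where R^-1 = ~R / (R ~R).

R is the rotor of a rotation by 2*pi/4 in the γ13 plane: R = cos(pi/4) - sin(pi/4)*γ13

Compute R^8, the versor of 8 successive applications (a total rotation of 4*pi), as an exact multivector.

The rotor phase is half the rotation angle and phases add under composition, so 8 steps in the γ13 plane accumulate phase 8*(pi/4) = 2*pi: R^8 = cos(2*pi) - sin(2*pi)*γ13.
cos(2*pi) = 1 and sin(2*pi) = 0, so R^8 = 1. The total rotation 4*pi is 2 full turns, so every vector returns to itself, yet the rotor is +1, back on the identity sheet (an even number of 2*pi turns).
Answer: 1


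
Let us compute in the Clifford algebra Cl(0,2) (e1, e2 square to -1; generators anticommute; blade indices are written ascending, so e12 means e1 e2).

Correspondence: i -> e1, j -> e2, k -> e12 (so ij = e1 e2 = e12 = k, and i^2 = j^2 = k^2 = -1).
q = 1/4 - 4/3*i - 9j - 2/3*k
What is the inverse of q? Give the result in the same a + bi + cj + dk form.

In blades: q = 1/4 - 4/3*e1 - 9*e2 - 2/3*e12.
With qbar = 1/4 + 4/3*e1 + 9*e2 + 2/3*e12 (scalar fixed, mapped units negated), q qbar = 11993/144 (the sum of squared coefficients), so q^-1 = qbar / (11993/144) = 36/11993 + 192/11993*e1 + 1296/11993*e2 + 96/11993*e12; translating back:
Answer: 36/11993 + 192/11993*i + 1296/11993*j + 96/11993*k


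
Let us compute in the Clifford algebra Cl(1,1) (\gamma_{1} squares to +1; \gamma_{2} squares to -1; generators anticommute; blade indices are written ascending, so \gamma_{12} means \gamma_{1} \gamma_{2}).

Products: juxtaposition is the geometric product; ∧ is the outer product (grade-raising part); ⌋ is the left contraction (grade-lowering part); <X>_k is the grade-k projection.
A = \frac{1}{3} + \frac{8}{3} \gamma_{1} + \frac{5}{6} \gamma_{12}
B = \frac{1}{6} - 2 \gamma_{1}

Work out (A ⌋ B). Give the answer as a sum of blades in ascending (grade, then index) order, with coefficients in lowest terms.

step 1: -\frac{95}{18} - \frac{2}{3} \gamma_{1}
Answer: -\frac{95}{18} - \frac{2}{3} \gamma_{1}


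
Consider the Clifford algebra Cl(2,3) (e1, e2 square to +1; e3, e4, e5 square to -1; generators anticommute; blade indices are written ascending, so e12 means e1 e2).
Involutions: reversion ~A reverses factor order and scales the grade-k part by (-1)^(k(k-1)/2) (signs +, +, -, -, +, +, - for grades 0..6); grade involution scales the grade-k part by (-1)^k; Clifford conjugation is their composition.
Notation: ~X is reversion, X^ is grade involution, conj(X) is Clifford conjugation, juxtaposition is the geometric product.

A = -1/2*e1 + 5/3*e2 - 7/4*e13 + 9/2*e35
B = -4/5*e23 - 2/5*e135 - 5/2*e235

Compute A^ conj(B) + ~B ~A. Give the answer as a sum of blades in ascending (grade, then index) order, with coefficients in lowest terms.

first term: 9/5*e1 + 45/4*e2 - 4/3*e3 + 7/10*e5 - 7/5*e12 + 18/5*e25 + 119/30*e35 + 2/5*e123 + 35/8*e125 - 23/12*e1235
second term: 9/5*e1 + 45/4*e2 - 4/3*e3 + 7/10*e5 - 7/5*e12 + 18/5*e25 + 119/30*e35 - 2/5*e123 - 35/8*e125 + 23/12*e1235
Answer: 18/5*e1 + 45/2*e2 - 8/3*e3 + 7/5*e5 - 14/5*e12 + 36/5*e25 + 119/15*e35


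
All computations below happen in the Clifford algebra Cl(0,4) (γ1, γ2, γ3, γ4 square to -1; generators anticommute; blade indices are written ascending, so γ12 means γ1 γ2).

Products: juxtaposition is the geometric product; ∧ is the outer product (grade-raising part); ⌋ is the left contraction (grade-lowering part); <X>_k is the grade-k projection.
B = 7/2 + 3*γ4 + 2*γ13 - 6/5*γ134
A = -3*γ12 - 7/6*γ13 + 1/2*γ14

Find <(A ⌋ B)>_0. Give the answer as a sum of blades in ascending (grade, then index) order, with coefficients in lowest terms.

step 1: 7/3 - 3/5*γ3 - 7/5*γ4
step 2: 7/3
Answer: 7/3


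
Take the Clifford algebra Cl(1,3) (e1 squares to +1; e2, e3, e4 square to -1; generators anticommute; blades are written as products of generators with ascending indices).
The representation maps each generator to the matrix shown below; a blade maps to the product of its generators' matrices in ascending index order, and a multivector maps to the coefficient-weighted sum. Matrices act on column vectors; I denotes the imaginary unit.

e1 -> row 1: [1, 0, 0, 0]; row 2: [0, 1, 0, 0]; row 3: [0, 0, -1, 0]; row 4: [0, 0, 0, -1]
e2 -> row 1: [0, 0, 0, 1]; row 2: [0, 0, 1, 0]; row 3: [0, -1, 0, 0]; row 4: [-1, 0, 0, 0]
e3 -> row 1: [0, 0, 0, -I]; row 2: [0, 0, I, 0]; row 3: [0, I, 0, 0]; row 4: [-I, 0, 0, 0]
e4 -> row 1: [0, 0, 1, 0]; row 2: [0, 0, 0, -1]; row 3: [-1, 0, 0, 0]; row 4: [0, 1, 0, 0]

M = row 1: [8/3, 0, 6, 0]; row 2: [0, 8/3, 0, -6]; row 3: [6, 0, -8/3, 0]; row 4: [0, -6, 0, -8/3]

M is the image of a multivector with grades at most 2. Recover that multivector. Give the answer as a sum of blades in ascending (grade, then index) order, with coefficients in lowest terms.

Method: the blade images are trace-orthogonal — tr(rho(e_A) rho(e_B)^-1) = 4 if A = B and 0 otherwise — and rho(e_A)^-1 = (e_A)^2 * rho(e_A) with (e_A)^2 = +1 or -1, so the coefficient of e_A in the preimage is (e_A)^2 * tr(M rho(e_A))/4.
Nonzero projections over blades of grade <= 2: e1: (e1)^2 = +1, tr(M rho(e1)) = 32/3, coefficient 8/3; e1 e4: (e1 e4)^2 = +1, tr(M rho(e1 e4)) = 24, coefficient 6. Every other blade of grade <= 2 projects to 0.
Answer: 8/3*e1 + 6*e1 e4


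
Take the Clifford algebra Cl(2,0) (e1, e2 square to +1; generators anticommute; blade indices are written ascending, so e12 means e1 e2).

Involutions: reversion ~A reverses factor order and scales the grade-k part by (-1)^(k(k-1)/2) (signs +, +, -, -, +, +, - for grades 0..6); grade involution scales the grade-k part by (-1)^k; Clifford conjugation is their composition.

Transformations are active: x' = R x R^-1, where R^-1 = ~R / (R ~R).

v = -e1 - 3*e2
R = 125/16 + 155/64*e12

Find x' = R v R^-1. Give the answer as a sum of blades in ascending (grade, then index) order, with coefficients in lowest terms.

~R = 125/16 - 155/64*e12, and R ~R = 274025/4096, so R^-1 = ~R / (274025/4096).
R v = -965/64*e1 - 1345/64*e2
Answer: -27639/10961*e1 - 20917/10961*e2


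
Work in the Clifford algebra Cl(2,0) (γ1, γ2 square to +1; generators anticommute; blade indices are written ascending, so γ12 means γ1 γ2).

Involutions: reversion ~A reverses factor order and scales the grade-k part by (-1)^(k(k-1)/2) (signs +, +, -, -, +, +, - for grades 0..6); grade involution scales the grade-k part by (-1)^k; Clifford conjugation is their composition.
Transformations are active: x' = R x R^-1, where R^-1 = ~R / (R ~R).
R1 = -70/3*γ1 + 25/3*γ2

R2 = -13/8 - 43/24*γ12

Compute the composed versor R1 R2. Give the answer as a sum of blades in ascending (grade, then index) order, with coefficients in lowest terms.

Distribute over the terms of R1 (each basis-blade product reordered to ascending indices, repeated generators contracted through their squares):
(-70/3*γ1) R2 = 455/12*γ1 + 1505/36*γ2
(25/3*γ2) R2 = 1075/72*γ1 - 325/24*γ2
Summing the partial products and collecting blades:
Answer: 3805/72*γ1 + 2035/72*γ2


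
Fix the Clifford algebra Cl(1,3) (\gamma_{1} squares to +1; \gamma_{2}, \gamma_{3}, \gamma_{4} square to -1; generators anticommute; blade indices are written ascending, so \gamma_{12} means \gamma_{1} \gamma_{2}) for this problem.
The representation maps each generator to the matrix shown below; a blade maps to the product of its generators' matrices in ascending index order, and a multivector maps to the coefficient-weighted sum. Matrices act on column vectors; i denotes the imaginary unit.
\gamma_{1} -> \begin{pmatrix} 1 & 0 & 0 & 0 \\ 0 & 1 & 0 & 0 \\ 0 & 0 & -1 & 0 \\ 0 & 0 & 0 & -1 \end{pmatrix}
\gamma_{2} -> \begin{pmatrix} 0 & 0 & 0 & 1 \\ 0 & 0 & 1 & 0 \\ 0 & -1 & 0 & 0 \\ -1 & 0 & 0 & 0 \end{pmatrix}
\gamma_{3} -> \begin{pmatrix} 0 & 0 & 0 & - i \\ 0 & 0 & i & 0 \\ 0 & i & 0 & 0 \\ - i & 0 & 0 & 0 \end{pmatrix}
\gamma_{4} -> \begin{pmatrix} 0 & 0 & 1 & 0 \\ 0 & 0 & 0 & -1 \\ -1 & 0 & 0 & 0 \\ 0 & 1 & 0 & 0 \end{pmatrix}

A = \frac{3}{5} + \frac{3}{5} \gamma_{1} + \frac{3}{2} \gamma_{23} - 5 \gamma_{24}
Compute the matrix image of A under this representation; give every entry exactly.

Bivector images (products of the table entries): rho(\gamma_{23}) = rho(\gamma_{2})rho(\gamma_{3}) = \begin{pmatrix} - i & 0 & 0 & 0 \\ 0 & i & 0 & 0 \\ 0 & 0 & - i & 0 \\ 0 & 0 & 0 & i \end{pmatrix}; rho(\gamma_{24}) = rho(\gamma_{2})rho(\gamma_{4}) = \begin{pmatrix} 0 & 1 & 0 & 0 \\ -1 & 0 & 0 & 0 \\ 0 & 0 & 0 & 1 \\ 0 & 0 & -1 & 0 \end{pmatrix}.
M = (\frac{3}{5})*1 + (\frac{3}{5})*rho(\gamma_{1}) + (\frac{3}{2})*rho(\gamma_{23}) + (-5)*rho(\gamma_{24}), summed entrywise (1 is the identity matrix):
Answer: \begin{pmatrix} \frac{6}{5} - \frac{3 i}{2} & -5 & 0 & 0 \\ 5 & \frac{6}{5} + \frac{3 i}{2} & 0 & 0 \\ 0 & 0 & - \frac{3 i}{2} & -5 \\ 0 & 0 & 5 & \frac{3 i}{2} \end{pmatrix}


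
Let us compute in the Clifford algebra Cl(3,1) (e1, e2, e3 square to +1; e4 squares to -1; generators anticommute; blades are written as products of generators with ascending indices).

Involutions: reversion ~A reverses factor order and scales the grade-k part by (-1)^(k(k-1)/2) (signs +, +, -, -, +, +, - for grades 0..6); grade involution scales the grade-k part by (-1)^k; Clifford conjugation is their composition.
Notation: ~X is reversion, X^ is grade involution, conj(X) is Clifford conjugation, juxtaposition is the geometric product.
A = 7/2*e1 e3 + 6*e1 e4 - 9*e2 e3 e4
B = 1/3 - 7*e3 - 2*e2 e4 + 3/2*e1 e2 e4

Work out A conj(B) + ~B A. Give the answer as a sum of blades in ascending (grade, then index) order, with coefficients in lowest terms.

first term: 49/2*e1 - 9*e2 + 18*e3 + 12*e1 e2 - 37/3*e1 e3 + 2*e1 e4 + 63*e2 e4 - 42*e1 e3 e4 + 9/4*e2 e3 e4 - 7*e1 e2 e3 e4
second term: 49/2*e1 + 9*e2 + 18*e3 - 12*e1 e2 - 37/3*e1 e3 + 2*e1 e4 - 63*e2 e4 + 42*e1 e3 e4 + 9/4*e2 e3 e4 - 7*e1 e2 e3 e4
Answer: 49*e1 + 36*e3 - 74/3*e1 e3 + 4*e1 e4 + 9/2*e2 e3 e4 - 14*e1 e2 e3 e4


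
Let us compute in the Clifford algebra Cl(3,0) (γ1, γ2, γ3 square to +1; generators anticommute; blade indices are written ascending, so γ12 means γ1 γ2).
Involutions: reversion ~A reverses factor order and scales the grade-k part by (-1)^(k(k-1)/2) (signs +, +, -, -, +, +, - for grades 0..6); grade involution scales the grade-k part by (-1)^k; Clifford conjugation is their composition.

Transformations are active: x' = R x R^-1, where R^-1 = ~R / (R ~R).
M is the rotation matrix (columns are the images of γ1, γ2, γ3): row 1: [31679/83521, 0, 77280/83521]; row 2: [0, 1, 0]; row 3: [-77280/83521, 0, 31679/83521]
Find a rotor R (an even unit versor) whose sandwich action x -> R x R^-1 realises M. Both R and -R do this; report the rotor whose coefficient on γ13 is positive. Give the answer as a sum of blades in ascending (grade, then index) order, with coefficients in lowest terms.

Method: write R = a + b12*γ12 + b13*γ13 + b23*γ23 with a^2 + b12^2 + b13^2 + b23^2 = 1 (so R^-1 = ~R). Expanding the columns R e_j ~R gives tr M = 4a^2 - 1 and, from the antisymmetric part, M21 - M12 = -4a*b12, M13 - M31 = 4a*b13, M32 - M23 = -4a*b23.
Here tr M = 146879/83521, so a^2 = (1 + tr M)/4 = 57600/83521 and a = ±240/289. Taking a = 240/289: M21 - M12 = 0, M13 - M31 = 154560/83521, M32 - M23 = 0, giving b12 = 0, b13 = 161/289, b23 = 0, i.e. R = 240/289 + 161/289*γ13.
Its γ13 coefficient is already positive.
Answer: 240/289 + 161/289*γ13. Why the constraint matters: R and -R act identically through the sandwich — M has trace 146879/83521 either way — so only the sign condition on γ13 picks one of the two preimages.


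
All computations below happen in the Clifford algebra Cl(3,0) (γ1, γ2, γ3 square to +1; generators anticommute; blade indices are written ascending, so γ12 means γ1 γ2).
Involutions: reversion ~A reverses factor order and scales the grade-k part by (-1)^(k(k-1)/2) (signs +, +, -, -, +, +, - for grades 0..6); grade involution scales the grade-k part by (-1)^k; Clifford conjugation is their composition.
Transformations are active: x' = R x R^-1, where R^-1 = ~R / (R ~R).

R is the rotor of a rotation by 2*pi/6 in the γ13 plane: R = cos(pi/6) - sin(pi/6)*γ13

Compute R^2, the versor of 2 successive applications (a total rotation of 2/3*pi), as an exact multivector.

Because a rotor carries half the rotation angle, composing 2 copies of this γ13-plane rotor multiplies the phase: 2*(pi/6) = pi/3, hence R^2 = cos(pi/3) - sin(pi/3)*γ13.
cos(pi/3) = 1/2 and sin(pi/3) = sqrt(3)/2, so R^2 = 1/2 - sqrt(3)/2*γ13. The net rotation is 2/3*pi; the rotor keeps the half-angle phase exactly.
Answer: 1/2 - sqrt(3)/2*γ13


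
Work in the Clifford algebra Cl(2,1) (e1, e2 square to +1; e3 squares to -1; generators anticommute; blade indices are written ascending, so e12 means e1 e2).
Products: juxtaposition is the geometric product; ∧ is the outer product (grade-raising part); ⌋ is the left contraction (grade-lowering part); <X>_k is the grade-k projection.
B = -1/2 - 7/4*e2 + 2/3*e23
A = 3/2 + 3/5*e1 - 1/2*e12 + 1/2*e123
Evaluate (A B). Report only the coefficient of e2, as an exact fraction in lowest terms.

step 1: -3/4 + 109/120*e1 - 21/8*e2 - 4/5*e12 + 13/24*e13 + e23 + 3/20*e123
Answer: -21/8


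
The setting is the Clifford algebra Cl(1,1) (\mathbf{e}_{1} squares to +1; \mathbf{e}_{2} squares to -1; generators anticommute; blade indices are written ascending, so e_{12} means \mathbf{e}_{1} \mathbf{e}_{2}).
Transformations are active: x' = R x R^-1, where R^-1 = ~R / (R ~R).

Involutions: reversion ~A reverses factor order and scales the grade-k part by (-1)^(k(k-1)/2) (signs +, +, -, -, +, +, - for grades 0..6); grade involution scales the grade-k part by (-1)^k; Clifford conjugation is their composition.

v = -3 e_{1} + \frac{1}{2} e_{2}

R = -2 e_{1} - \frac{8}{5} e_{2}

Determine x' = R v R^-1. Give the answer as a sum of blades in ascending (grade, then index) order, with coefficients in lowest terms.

~R = -2 e_{1} - \frac{8}{5} e_{2}, and R ~R = \frac{36}{25}, so R^-1 = ~R / (\frac{36}{25}).
R v = \frac{34}{5} - \frac{29}{5} e_{12}
Answer: -\frac{143}{9} e_{1} - \frac{281}{18} e_{2}


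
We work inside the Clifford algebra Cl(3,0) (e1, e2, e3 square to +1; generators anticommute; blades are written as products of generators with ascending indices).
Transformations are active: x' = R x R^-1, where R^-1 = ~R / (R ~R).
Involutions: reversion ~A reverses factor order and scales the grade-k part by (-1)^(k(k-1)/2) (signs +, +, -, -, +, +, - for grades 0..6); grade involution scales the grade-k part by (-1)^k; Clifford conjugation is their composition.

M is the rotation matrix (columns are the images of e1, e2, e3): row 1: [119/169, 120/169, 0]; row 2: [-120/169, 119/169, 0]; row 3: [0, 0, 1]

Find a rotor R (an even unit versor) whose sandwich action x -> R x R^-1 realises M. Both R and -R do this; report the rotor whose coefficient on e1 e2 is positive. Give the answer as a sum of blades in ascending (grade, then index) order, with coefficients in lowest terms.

Method: write R = a + b12*e1 e2 + b13*e1 e3 + b23*e2 e3 with a^2 + b12^2 + b13^2 + b23^2 = 1 (so R^-1 = ~R). Expanding the columns R e_j ~R gives tr M = 4a^2 - 1 and, from the antisymmetric part, M21 - M12 = -4a*b12, M13 - M31 = 4a*b13, M32 - M23 = -4a*b23.
Here tr M = 407/169, so a^2 = (1 + tr M)/4 = 144/169 and a = ±12/13. Taking a = 12/13: M21 - M12 = -240/169, M13 - M31 = 0, M32 - M23 = 0, giving b12 = 5/13, b13 = 0, b23 = 0, i.e. R = 12/13 + 5/13*e1 e2.
Its e1 e2 coefficient is already positive.
Answer: 12/13 + 5/13*e1 e2. Why the constraint matters: R and -R act identically through the sandwich — M has trace 407/169 either way — so only the sign condition on e1 e2 picks one of the two preimages.


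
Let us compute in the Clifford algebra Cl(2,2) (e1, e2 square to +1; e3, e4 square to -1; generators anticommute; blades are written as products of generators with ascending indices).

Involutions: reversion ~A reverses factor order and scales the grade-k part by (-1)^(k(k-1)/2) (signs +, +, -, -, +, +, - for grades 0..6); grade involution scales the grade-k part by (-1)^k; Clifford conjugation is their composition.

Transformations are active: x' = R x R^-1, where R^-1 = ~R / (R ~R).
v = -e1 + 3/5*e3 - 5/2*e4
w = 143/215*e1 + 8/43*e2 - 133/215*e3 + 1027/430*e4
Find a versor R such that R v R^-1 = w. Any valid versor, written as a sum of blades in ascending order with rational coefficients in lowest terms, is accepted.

Reasoning: v^2 = w^2 = -561/100 since conjugation preserves the quadratic form; R = v + w = -72/215*e1 + 8/43*e2 - 4/215*e3 - 24/215*e4 is then valid when invertible, keeping its own part and reversing (v - w)/2.
Answer: -72/215*e1 + 8/43*e2 - 4/215*e3 - 24/215*e4


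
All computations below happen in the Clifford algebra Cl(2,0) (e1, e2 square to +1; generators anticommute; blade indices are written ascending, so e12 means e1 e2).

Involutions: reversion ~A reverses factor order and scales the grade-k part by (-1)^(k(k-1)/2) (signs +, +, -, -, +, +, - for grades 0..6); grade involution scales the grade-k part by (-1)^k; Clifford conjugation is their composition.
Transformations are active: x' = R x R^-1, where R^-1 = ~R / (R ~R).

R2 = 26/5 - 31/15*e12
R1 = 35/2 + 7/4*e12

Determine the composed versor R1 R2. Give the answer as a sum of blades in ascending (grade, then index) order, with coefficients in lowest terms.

Distribute over the terms of R1 (each basis-blade product reordered to ascending indices, repeated generators contracted through their squares):
(35/2) R2 = 91 - 217/6*e12
(7/4*e12) R2 = 217/60 + 91/10*e12
Summing the partial products and collecting blades:
Answer: 5677/60 - 406/15*e12


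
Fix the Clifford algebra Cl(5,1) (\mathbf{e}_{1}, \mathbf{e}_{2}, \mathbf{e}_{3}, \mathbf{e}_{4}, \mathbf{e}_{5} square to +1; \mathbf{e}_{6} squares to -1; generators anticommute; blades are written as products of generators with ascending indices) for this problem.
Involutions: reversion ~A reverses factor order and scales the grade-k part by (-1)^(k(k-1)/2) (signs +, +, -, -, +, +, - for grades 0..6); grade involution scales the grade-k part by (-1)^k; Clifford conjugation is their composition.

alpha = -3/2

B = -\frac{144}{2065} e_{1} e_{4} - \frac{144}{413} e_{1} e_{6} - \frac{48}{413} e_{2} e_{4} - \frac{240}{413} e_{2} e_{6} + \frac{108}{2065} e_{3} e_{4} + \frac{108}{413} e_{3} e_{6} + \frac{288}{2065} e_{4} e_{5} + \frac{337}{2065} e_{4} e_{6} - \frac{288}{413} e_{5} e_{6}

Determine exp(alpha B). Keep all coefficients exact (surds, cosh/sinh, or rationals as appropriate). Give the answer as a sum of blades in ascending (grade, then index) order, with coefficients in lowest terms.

B^2 term by term: the squares give (-\frac{144}{2065})^2*(e_{1} e_{4})^2 + (-\frac{144}{413})^2*(e_{1} e_{6})^2 + (-\frac{48}{413})^2*(e_{2} e_{4})^2 + (-\frac{240}{413})^2*(e_{2} e_{6})^2 + (\frac{108}{2065})^2*(e_{3} e_{4})^2 + (\frac{108}{413})^2*(e_{3} e_{6})^2 + (\frac{288}{2065})^2*(e_{4} e_{5})^2 + (\frac{337}{2065})^2*(e_{4} e_{6})^2 + (-\frac{288}{413})^2*(e_{5} e_{6})^2 = \frac{20736}{4264225}*(-1) + \frac{20736}{170569}*(+1) + \frac{2304}{170569}*(-1) + \frac{57600}{170569}*(+1) + \frac{11664}{4264225}*(-1) + \frac{11664}{170569}*(+1) + \frac{82944}{4264225}*(-1) + \frac{113569}{4264225}*(+1) + \frac{82944}{170569}*(+1) = 1 (each basis 2-blade squares to minus the product of its generators' squares); cross terms between blades sharing an index anticommute and cancel; the commuting (index-disjoint) pairs give grade-4 terms 2*c*c'*(blade product), which cancel blade by blade — e_{1} e_{2} e_{4} e_{6}: -\frac{13824}{170569} + \frac{13824}{170569} = 0; e_{1} e_{3} e_{4} e_{6}: \frac{31104}{852845} - \frac{31104}{852845} = 0; e_{1} e_{4} e_{5} e_{6}: \frac{82944}{852845} - \frac{82944}{852845} = 0; e_{2} e_{3} e_{4} e_{6}: \frac{10368}{170569} - \frac{10368}{170569} = 0; e_{2} e_{4} e_{5} e_{6}: \frac{27648}{170569} - \frac{27648}{170569} = 0; e_{3} e_{4} e_{5} e_{6}: -\frac{62208}{852845} + \frac{62208}{852845} = 0 — confirming B is simple. So B^2 = 1.
B^2 = 1 — the series telescopes hyperbolically here: l = 1, alpha*l = - \frac{3}{2}, so exp(alpha B) = cosh(- \frac{3}{2}) + (sinh(- \frac{3}{2})/1)*B = \cosh{\left(\frac{3}{2} \right)} + (- \sinh{\left(\frac{3}{2} \right)})*B.
Answer: \cosh{\left(\frac{3}{2} \right)} + \frac{144 \sinh{\left(\frac{3}{2} \right)}}{2065} e_{1} e_{4} + \frac{144 \sinh{\left(\frac{3}{2} \right)}}{413} e_{1} e_{6} + \frac{48 \sinh{\left(\frac{3}{2} \right)}}{413} e_{2} e_{4} + \frac{240 \sinh{\left(\frac{3}{2} \right)}}{413} e_{2} e_{6} - \frac{108 \sinh{\left(\frac{3}{2} \right)}}{2065} e_{3} e_{4} - \frac{108 \sinh{\left(\frac{3}{2} \right)}}{413} e_{3} e_{6} - \frac{288 \sinh{\left(\frac{3}{2} \right)}}{2065} e_{4} e_{5} - \frac{337 \sinh{\left(\frac{3}{2} \right)}}{2065} e_{4} e_{6} + \frac{288 \sinh{\left(\frac{3}{2} \right)}}{413} e_{5} e_{6}


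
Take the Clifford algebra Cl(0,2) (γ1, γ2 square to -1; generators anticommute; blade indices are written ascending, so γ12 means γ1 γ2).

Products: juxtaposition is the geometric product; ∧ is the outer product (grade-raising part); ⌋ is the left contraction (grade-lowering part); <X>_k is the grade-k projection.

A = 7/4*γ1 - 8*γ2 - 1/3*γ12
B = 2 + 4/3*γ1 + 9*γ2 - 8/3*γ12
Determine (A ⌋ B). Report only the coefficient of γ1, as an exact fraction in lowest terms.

step 1: 619/9 + 64/3*γ1 + 14/3*γ2
Answer: 64/3


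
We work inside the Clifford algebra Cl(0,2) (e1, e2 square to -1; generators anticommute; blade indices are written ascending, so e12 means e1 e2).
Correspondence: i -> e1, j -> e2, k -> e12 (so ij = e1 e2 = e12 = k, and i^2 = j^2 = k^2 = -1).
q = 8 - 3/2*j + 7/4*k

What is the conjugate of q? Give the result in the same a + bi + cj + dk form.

In blades: q = 8 - 3/2*e2 + 7/4*e12.
Conjugation here is Clifford conjugation: the scalar is fixed and the grade-1 and grade-2 blades all flip sign, giving 8 + 3/2*e2 - 7/4*e12; translating back:
Answer: 8 + 3/2*j - 7/4*k


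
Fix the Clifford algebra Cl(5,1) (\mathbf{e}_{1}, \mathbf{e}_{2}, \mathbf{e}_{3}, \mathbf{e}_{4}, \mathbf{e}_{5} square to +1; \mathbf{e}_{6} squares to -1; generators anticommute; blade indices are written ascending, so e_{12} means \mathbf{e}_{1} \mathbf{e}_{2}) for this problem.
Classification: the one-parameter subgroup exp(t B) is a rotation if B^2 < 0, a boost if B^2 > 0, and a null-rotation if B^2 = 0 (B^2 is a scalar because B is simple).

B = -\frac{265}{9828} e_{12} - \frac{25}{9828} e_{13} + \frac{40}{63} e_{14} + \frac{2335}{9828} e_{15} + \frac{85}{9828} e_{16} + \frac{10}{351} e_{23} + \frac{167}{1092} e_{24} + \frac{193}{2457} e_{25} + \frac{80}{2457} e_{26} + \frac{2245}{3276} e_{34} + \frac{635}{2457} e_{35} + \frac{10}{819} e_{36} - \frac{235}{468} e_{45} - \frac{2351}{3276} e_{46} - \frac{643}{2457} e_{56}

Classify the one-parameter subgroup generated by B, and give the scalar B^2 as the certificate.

B^2 term by term: the squares give (-\frac{265}{9828})^2*(e_{12})^2 + (-\frac{25}{9828})^2*(e_{13})^2 + (\frac{40}{63})^2*(e_{14})^2 + (\frac{2335}{9828})^2*(e_{15})^2 + (\frac{85}{9828})^2*(e_{16})^2 + (\frac{10}{351})^2*(e_{23})^2 + (\frac{167}{1092})^2*(e_{24})^2 + (\frac{193}{2457})^2*(e_{25})^2 + (\frac{80}{2457})^2*(e_{26})^2 + (\frac{2245}{3276})^2*(e_{34})^2 + (\frac{635}{2457})^2*(e_{35})^2 + (\frac{10}{819})^2*(e_{36})^2 + (-\frac{235}{468})^2*(e_{45})^2 + (-\frac{2351}{3276})^2*(e_{46})^2 + (-\frac{643}{2457})^2*(e_{56})^2 = \frac{70225}{96589584}*(-1) + \frac{625}{96589584}*(-1) + \frac{1600}{3969}*(-1) + \frac{5452225}{96589584}*(-1) + \frac{7225}{96589584}*(+1) + \frac{100}{123201}*(-1) + \frac{27889}{1192464}*(-1) + \frac{37249}{6036849}*(-1) + \frac{6400}{6036849}*(+1) + \frac{5040025}{10732176}*(-1) + \frac{403225}{6036849}*(-1) + \frac{100}{670761}*(+1) + \frac{55225}{219024}*(-1) + \frac{5527201}{10732176}*(+1) + \frac{413449}{6036849}*(+1) = -\frac{25}{36} (each basis 2-blade squares to minus the product of its generators' squares); cross terms between blades sharing an index anticommute and cancel; the commuting (index-disjoint) pairs give grade-4 terms 2*c*c'*(blade product), which cancel blade by blade — e_{1234}: -\frac{594925}{16098264} + \frac{4175}{5366088} + \frac{800}{22113} = 0; e_{1235}: -\frac{168275}{12073698} + \frac{4825}{12073698} + \frac{11675}{862407} = 0; e_{1236}: -\frac{1325}{2012283} + \frac{1000}{6036849} + \frac{425}{862407} = 0; e_{1245}: \frac{62275}{2299752} - \frac{15440}{154791} + \frac{389945}{5366088} = 0; e_{1246}: \frac{623015}{16098264} - \frac{6400}{154791} + \frac{14195}{5366088} = 0; e_{1256}: \frac{170395}{12073698} - \frac{93400}{6036849} + \frac{16405}{12073698} = 0; e_{1345}: \frac{5875}{2299752} - \frac{50800}{154791} + \frac{5242075}{16098264} = 0; e_{1346}: \frac{58775}{16098264} - \frac{800}{51597} + \frac{190825}{16098264} = 0; e_{1356}: \frac{16075}{12073698} - \frac{11675}{2012283} + \frac{53975}{12073698} = 0; e_{1456}: -\frac{51440}{154791} + \frac{5489585}{16098264} - \frac{19975}{2299752} = 0; e_{2345}: -\frac{1175}{41067} - \frac{106045}{1341522} + \frac{433285}{4024566} = 0; e_{2346}: -\frac{11755}{287469} - \frac{835}{223587} + \frac{89800}{2012283} = 0; e_{2356}: -\frac{12860}{862407} - \frac{3860}{2012283} + \frac{101600}{6036849} = 0; e_{2456}: -\frac{107381}{1341522} + \frac{453743}{4024566} - \frac{9400}{287469} = 0; e_{3456}: -\frac{1443535}{4024566} + \frac{1492885}{4024566} - \frac{1175}{95823} = 0 — confirming B is simple. So B^2 = -\frac{25}{36}.
Answer: rotation, certificate B^2 = -\frac{25}{36}. Because -\frac{25}{36} is invariant under every versor sandwich, the classification follows from its sign alone.


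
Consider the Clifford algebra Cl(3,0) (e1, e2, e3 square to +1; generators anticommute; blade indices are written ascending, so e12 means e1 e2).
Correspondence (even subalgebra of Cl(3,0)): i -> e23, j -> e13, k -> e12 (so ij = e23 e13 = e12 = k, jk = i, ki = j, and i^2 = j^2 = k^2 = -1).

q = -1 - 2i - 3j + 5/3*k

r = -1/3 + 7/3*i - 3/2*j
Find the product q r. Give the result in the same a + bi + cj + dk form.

In blades: q = -1 + 5/3*e12 - 3*e13 - 2*e23, r = -1/3 - 3/2*e13 + 7/3*e23.
Distribute q over r term by term (generator squares from the signature, products reordered to ascending indices): (-1)*r = 1/3 + 3/2*e13 - 7/3*e23; (5/3*e12)*r = -5/9*e12 + 35/9*e13 + 5/2*e23; (-3*e13)*r = -9/2 + 7*e12 + e13; (-2*e23)*r = 14/3 + 3*e12 + 2/3*e23.
Sum: 1/2 + 85/9*e12 + 115/18*e13 + 5/6*e23; translating back through the correspondence:
Answer: 1/2 + 5/6*i + 115/18*j + 85/9*k


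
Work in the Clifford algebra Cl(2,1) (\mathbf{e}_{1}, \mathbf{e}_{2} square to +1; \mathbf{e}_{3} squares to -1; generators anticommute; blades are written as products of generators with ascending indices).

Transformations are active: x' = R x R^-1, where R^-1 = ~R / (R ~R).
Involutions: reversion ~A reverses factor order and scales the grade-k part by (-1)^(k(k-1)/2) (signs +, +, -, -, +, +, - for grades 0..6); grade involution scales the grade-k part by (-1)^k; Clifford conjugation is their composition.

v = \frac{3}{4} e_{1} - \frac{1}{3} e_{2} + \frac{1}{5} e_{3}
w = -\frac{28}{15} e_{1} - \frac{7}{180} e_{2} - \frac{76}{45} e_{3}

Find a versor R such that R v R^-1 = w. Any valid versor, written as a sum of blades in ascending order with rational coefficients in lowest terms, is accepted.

Reasoning: v^2 = w^2 = \frac{2281}{3600} since conjugation preserves the quadratic form; R = v + w = -\frac{67}{60} e_{1} - \frac{67}{180} e_{2} - \frac{67}{45} e_{3} is then valid when invertible, keeping its own part and reversing (v - w)/2.
Answer: -\frac{67}{60} e_{1} - \frac{67}{180} e_{2} - \frac{67}{45} e_{3}
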